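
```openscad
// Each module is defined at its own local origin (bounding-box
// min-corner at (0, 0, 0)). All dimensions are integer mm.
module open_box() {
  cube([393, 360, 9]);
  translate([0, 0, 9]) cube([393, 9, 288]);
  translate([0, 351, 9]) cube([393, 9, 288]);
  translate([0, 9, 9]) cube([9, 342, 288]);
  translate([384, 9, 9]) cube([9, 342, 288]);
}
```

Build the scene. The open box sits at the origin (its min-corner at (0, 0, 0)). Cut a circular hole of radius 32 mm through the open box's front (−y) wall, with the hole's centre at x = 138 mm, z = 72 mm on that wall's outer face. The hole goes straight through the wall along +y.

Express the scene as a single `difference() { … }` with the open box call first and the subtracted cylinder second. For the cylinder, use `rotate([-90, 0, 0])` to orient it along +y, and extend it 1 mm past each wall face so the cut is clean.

difference() {
  open_box();
  translate([138, -1, 72]) rotate([-90, 0, 0]) cylinder(h = 11, r = 32);
}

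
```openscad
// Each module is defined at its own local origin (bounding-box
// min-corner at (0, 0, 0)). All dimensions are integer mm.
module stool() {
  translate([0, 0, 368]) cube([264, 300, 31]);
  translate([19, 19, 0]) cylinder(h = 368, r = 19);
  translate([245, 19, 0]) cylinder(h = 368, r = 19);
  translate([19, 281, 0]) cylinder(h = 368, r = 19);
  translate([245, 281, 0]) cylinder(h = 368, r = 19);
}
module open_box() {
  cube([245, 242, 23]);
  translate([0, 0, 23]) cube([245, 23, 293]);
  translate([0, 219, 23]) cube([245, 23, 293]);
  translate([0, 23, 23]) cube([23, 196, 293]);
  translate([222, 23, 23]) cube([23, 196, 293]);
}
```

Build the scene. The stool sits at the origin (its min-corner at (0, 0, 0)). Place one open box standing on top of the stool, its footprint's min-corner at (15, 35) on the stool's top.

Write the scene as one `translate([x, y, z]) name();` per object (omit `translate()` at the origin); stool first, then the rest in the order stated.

stool();
translate([15, 35, 399]) open_box();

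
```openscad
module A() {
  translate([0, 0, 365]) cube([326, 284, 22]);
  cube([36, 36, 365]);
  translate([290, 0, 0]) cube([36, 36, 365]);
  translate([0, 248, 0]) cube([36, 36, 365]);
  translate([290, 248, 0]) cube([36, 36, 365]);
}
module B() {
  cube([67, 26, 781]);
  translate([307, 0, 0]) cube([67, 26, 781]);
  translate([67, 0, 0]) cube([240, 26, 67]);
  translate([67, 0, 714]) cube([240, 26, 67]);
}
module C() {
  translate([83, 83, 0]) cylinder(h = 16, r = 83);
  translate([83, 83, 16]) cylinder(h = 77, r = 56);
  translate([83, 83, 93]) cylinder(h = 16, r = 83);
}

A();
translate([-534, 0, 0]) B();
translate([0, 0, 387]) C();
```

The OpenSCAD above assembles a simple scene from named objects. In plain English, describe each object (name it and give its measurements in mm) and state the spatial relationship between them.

A is a four-legged stool. The seat is 326×284 mm, 22 mm thick, top at z = 387 mm. It stands on four square legs, each 36×36 mm in cross-section, from z = 0 to the seat underside, each flush with a corner of the seat.

B is a rectangular picture frame lying in the x–z plane (depth along y). The opening is 240 mm wide (x) by 647 mm tall (z), surrounded by a border 67 mm wide on all four sides. The frame is 26 mm deep and is made of two full-height vertical stiles with two horizontal rails fitted between them.

C is a spool: two coaxial disc flanges of radius 83 mm and thickness 16 mm, joined by a core cylinder of radius 56 mm and height 77 mm. The lower flange rests on z = 0 and the three cylinders share a vertical axis.

The picture frame is on the floor beside the stool on its −x side. The spool is on top of the stool.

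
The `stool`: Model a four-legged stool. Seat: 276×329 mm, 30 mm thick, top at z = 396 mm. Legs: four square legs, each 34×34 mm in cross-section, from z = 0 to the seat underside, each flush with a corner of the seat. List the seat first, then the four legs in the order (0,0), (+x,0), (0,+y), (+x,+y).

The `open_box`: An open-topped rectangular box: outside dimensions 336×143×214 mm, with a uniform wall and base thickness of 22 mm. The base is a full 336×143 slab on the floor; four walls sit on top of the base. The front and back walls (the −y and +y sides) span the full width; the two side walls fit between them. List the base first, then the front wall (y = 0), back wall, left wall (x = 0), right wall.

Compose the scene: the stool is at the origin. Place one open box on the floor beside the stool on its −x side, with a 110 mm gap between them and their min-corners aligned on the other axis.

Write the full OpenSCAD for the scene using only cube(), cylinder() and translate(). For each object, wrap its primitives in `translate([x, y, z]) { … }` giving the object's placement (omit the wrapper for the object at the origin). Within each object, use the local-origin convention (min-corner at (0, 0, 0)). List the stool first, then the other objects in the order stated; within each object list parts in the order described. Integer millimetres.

translate([0, 0, 366]) cube([276, 329, 30]);
cube([34, 34, 366]);
translate([242, 0, 0]) cube([34, 34, 366]);
translate([0, 295, 0]) cube([34, 34, 366]);
translate([242, 295, 0]) cube([34, 34, 366]);
translate([-446, 0, 0]) {
  cube([336, 143, 22]);
  translate([0, 0, 22]) cube([336, 22, 192]);
  translate([0, 121, 22]) cube([336, 22, 192]);
  translate([0, 22, 22]) cube([22, 99, 192]);
  translate([314, 22, 22]) cube([22, 99, 192]);
}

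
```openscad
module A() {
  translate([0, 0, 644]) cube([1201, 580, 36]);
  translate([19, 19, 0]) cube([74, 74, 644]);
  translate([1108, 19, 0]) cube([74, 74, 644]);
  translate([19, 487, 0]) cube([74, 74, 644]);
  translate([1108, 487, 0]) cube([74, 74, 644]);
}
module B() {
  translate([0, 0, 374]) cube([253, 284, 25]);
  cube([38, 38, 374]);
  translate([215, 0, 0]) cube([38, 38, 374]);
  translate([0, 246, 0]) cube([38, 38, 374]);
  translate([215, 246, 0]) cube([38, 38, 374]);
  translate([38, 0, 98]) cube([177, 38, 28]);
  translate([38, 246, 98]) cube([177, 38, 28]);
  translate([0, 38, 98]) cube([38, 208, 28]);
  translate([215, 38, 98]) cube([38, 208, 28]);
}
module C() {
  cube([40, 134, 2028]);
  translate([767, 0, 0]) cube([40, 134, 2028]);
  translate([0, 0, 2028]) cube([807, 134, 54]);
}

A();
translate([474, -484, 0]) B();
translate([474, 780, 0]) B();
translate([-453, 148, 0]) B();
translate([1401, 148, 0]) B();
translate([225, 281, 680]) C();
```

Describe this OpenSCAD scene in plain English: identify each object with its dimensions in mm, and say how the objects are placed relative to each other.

A is a table: top 1201 mm (x) × 580 mm (y), 36 mm thick, upper face at z = 680 mm, on four 74×74 mm square legs, each inset 19 mm from the nearest pair of top edges, running from z = 0 to the bottom of the top.

B is a four-legged stool. The seat is 253×284 mm, 25 mm thick, top at z = 399 mm. It stands on four square legs, each 38×38 mm in cross-section, from z = 0 to the seat underside, each flush with a corner of the seat. Four stretchers, 38 mm wide and 28 mm tall, connect adjacent legs with their undersides at z = 98 mm, each running between the inner faces of the legs it joins and aligned with the legs' outer faces on the other axis.

C is a door frame. The clear opening is 727 mm wide and 2028 mm high. Two 40 mm wide jambs, 134 mm deep, stand either side of the opening from the floor to the top of the opening. A 54 mm thick head sits across the top of both jambs, spanning the full outside width of the frame.

Four stools sit around the table at the −y, +y, −x, +x sides. The door frame is on top of the table.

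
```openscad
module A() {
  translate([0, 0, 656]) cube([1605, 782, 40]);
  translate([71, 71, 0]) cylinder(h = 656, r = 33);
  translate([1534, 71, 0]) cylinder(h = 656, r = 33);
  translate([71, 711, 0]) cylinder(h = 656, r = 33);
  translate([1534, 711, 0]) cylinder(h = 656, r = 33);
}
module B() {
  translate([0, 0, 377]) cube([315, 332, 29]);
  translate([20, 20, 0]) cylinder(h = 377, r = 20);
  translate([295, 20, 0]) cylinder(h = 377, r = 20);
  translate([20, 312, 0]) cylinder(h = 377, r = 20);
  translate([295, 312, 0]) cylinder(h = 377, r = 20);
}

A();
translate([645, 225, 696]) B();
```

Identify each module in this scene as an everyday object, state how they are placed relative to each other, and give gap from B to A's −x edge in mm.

The stool's min-x is at 645; the table's min-x is 0; gap = 645 mm.

A is a table. B is a stool. The stool is on top of the table, centred. The gap from the stool to the table's −x edge is 645 mm.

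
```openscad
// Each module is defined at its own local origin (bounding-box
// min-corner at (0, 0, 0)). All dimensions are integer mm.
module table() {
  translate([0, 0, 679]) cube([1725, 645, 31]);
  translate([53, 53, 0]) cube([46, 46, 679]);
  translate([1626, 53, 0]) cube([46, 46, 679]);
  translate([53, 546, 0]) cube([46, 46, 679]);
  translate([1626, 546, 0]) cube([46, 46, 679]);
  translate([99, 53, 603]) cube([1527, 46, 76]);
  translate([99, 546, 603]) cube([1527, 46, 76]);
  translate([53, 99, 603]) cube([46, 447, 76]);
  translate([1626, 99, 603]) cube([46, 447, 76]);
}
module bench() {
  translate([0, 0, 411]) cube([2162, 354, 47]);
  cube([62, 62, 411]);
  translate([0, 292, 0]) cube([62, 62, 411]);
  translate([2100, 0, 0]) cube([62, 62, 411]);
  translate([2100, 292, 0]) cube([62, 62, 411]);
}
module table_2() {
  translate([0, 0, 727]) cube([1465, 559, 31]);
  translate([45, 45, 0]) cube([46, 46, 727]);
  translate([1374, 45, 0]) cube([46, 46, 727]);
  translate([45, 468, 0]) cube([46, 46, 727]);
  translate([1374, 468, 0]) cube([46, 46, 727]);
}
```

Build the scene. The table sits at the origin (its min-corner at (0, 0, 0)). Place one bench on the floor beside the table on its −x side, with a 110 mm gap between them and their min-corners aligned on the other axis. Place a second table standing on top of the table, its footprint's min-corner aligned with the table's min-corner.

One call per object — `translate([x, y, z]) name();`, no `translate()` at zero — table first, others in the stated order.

table();
translate([-2272, 0, 0]) bench();
translate([0, 0, 710]) table_2();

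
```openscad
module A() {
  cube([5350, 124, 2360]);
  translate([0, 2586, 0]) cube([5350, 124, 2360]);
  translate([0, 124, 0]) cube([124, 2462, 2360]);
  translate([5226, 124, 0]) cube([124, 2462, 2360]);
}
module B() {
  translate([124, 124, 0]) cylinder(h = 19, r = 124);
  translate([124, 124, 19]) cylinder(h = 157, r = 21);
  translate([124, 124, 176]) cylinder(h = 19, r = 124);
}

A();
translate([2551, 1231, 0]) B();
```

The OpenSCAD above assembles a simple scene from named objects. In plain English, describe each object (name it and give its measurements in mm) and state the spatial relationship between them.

A is a box-shaped house frame (walls only): outside footprint 5350×2710 mm, wall height 2360 mm, wall thickness 124 mm. The two y-facing walls run the full x-width; the two x-facing walls fit between the inner faces of the y-facing walls.

B is a spool: two coaxial disc flanges of radius 124 mm and thickness 19 mm, joined by a core cylinder of radius 21 mm and height 157 mm. The lower flange rests on z = 0 and the three cylinders share a vertical axis.

The spool sits inside the house frame, centred.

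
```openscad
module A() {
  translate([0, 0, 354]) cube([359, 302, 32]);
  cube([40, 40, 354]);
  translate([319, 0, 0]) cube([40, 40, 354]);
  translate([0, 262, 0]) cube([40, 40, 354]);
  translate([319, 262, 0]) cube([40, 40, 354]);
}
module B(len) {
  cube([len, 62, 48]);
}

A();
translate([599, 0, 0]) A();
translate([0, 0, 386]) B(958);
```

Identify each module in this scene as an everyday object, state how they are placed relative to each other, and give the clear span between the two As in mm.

A is a stool. B is a beam. A beam spans the tops of two stools. The clear span between the two stools is 240 mm.

Second stool starts at x = 599; first ends at x = 359; clear span = 599 − 359 = 240 mm.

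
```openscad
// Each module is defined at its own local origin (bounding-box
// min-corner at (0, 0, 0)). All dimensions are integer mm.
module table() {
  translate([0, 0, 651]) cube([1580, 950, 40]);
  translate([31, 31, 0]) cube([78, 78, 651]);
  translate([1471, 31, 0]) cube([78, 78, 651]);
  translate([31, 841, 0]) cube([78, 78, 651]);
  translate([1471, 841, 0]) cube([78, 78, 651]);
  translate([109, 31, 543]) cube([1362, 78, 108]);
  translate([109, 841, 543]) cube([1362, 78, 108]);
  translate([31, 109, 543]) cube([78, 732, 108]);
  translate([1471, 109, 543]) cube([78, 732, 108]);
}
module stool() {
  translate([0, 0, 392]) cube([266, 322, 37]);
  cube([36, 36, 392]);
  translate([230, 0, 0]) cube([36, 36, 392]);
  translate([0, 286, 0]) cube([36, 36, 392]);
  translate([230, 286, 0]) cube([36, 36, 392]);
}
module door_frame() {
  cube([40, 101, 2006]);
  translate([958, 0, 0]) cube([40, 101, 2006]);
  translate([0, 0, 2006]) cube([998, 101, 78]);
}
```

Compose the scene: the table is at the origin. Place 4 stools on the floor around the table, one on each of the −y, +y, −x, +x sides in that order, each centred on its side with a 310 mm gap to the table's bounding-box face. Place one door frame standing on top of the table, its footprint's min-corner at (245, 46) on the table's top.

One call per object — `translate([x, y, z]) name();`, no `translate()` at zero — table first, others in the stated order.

table();
translate([657, -632, 0]) stool();
translate([657, 1260, 0]) stool();
translate([-576, 314, 0]) stool();
translate([1890, 314, 0]) stool();
translate([245, 46, 691]) door_frame();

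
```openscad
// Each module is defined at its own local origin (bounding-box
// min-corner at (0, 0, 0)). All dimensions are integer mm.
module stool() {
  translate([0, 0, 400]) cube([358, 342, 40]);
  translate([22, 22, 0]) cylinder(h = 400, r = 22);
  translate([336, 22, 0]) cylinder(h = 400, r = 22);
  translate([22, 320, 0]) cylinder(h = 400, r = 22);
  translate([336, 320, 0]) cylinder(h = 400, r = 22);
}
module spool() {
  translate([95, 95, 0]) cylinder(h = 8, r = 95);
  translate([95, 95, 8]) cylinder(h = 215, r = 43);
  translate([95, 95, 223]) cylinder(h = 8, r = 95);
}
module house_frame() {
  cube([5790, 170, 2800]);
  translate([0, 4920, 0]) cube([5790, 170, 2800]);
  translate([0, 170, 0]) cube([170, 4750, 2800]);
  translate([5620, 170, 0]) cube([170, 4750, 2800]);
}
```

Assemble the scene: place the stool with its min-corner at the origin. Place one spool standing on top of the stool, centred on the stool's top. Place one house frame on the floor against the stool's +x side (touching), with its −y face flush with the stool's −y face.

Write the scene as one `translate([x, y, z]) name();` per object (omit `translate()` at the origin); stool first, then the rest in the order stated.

stool();
translate([84, 76, 440]) spool();
translate([358, 0, 0]) house_frame();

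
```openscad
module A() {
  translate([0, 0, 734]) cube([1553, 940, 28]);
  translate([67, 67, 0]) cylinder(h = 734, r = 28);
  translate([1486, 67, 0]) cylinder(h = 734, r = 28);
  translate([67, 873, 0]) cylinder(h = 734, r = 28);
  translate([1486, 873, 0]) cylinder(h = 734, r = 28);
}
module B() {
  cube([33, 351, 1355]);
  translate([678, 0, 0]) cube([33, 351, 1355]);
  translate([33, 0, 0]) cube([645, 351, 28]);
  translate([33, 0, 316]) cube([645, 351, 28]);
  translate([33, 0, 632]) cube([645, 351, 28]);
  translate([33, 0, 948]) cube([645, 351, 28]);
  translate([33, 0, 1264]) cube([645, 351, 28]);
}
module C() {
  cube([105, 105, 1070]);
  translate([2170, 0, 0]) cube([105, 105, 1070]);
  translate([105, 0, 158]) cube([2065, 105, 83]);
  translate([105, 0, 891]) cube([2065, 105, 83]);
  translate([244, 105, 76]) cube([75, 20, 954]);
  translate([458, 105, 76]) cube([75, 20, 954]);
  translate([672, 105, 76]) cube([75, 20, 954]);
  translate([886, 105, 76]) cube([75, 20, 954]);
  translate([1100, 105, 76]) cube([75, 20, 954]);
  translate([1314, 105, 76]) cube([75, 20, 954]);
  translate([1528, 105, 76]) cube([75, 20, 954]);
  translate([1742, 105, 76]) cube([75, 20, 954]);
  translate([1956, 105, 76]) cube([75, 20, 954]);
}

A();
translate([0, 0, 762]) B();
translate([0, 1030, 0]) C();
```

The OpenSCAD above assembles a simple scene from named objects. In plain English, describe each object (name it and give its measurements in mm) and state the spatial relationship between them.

A is a table with a 1553×940 mm rectangular top, 28 mm thick, top surface at z = 762 mm, supported by four round legs of 56 mm diameter, each leg's bounding box inset 39 mm from the nearest pair of top edges, running from the floor.

B is an open bookshelf. Two side panels, each 33 mm thick, 351 mm deep and 1355 mm tall, stand 711 mm apart (outside-to-outside). Between them sit 5 shelves, each 28 mm thick and 351 mm deep, spanning the full gap between the sides. The bottom shelf rests on the floor (its underside at z = 0) and the clear gap between one shelf's top and the next shelf's underside is 288 mm.

C is a fence section. Two 105×105 mm posts, 1070 mm tall, stand on the floor with a clear span of 2065 mm between their inner faces. Two horizontal rails of 105×83 mm section span the gap between the posts with their undersides at z = 158 mm and z = 891 mm, flush with the posts' −y face. 9 pickets, each 75 mm wide, 20 mm thick and 954 mm tall, are fixed to the +y face of the rails with their bottoms at z = 76 mm, evenly spaced across the span with equal gaps (rounded down to the nearest mm) at the −x end and between each pair — any rounding remainder accumulates at the +x end.

The bookshelf is on top of the table. The fence section is on the floor beside the table on its +y side.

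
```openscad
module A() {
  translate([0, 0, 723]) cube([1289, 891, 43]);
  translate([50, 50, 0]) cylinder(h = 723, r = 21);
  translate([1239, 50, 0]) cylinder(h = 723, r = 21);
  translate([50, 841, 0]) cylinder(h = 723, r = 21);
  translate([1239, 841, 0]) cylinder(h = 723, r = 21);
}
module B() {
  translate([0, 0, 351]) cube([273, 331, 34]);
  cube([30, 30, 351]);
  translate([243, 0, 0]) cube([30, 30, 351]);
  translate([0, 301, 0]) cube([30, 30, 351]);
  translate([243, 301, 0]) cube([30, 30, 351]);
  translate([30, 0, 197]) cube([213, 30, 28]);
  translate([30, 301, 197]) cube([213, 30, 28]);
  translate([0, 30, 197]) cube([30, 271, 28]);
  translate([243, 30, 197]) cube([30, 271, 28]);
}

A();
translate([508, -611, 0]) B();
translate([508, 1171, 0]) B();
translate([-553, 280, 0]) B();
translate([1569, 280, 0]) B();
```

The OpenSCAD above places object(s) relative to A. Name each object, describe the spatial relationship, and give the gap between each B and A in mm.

Each stool's nearest face is 280 mm from the table's bounding box.

A is a table. B is a stool. Four stools sit around the table at the −y, +y, −x, +x sides. The gap between each stool and the table is 280 mm.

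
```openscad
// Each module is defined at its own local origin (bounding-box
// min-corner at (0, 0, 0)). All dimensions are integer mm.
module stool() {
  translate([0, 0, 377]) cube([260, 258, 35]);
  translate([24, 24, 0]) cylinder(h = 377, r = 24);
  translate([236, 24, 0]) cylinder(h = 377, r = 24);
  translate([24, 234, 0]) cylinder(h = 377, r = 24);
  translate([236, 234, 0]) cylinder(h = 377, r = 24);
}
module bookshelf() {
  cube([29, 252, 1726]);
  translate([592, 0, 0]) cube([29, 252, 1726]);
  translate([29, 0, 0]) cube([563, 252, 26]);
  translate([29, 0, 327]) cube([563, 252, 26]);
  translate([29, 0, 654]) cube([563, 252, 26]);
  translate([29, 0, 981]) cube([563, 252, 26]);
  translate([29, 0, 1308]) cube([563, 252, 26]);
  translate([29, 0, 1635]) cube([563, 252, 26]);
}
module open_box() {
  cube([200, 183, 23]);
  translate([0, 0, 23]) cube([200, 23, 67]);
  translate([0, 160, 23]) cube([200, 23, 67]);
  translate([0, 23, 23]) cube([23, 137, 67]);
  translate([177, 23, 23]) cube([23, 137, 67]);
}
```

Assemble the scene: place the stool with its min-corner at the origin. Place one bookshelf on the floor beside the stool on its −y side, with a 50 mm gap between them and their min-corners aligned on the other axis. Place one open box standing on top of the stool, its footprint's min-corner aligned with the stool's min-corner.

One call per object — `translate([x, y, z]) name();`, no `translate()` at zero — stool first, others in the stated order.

stool();
translate([0, -302, 0]) bookshelf();
translate([0, 0, 412]) open_box();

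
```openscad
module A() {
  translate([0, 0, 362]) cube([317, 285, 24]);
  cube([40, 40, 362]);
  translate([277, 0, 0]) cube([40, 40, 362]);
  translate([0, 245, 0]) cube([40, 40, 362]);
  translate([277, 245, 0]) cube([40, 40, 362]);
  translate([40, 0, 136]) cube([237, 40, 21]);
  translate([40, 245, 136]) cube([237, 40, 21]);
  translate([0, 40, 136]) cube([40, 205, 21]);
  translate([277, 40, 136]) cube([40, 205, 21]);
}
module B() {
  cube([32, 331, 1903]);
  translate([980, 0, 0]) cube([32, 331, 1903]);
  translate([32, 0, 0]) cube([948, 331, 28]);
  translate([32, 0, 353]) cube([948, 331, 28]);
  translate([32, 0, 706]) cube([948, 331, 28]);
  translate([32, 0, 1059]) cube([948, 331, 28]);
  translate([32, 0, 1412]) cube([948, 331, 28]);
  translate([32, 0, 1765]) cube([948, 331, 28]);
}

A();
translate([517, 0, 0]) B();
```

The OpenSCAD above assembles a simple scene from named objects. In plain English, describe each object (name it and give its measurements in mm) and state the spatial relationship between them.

A is a four-legged stool. The seat is 317×285 mm, 24 mm thick, top at z = 386 mm. It stands on four square legs, each 40×40 mm in cross-section, from z = 0 to the seat underside, each flush with a corner of the seat. Four stretchers, 40 mm wide and 21 mm tall, connect adjacent legs with their undersides at z = 136 mm, each running between the inner faces of the legs it joins and aligned with the legs' outer faces on the other axis.

B is an open bookshelf. Two side panels, each 32 mm thick, 331 mm deep and 1903 mm tall, stand 1012 mm apart (outside-to-outside). Between them sit 6 shelves, each 28 mm thick and 331 mm deep, spanning the full gap between the sides. The bottom shelf rests on the floor (its underside at z = 0) and the clear gap between one shelf's top and the next shelf's underside is 325 mm.

The bookshelf is on the floor beside the stool on its +x side.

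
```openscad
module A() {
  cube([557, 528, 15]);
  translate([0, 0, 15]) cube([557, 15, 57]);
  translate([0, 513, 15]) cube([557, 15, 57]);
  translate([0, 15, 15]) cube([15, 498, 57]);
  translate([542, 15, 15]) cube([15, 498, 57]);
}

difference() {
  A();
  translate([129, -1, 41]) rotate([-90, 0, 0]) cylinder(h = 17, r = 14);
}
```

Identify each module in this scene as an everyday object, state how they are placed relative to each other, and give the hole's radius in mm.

A is an open box. The open box has a circular hole through its front wall. The hole's radius is 14 mm.

The subtracted cylinder has r = 14 mm.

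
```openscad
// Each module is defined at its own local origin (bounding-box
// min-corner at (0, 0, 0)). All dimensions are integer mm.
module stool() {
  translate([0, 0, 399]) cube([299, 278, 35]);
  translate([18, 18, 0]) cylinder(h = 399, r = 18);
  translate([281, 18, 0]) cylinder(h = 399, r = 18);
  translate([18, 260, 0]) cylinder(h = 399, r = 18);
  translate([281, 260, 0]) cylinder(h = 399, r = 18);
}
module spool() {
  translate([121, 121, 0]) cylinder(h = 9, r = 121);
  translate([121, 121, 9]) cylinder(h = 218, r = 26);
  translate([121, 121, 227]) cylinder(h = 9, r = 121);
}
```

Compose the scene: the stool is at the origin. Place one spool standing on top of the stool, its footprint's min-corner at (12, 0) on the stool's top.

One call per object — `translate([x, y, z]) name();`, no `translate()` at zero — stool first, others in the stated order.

stool();
translate([12, 0, 434]) spool();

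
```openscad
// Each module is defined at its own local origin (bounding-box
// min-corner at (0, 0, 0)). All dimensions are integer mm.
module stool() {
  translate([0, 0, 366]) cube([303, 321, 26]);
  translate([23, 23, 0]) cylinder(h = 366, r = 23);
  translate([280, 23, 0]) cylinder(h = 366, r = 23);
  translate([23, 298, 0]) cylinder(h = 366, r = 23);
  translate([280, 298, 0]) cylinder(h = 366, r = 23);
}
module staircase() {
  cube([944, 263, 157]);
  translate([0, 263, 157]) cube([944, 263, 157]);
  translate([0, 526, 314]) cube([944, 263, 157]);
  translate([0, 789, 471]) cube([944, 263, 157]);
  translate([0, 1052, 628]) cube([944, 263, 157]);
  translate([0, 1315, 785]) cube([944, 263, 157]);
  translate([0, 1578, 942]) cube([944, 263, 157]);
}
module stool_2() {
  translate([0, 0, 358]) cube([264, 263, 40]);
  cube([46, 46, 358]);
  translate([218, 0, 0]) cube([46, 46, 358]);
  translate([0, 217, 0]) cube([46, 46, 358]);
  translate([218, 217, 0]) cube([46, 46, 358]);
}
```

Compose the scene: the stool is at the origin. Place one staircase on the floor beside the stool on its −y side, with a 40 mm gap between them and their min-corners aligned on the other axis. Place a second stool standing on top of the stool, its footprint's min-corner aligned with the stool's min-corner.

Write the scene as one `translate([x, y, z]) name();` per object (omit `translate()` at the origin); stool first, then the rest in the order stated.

stool();
translate([0, -1881, 0]) staircase();
translate([0, 0, 392]) stool_2();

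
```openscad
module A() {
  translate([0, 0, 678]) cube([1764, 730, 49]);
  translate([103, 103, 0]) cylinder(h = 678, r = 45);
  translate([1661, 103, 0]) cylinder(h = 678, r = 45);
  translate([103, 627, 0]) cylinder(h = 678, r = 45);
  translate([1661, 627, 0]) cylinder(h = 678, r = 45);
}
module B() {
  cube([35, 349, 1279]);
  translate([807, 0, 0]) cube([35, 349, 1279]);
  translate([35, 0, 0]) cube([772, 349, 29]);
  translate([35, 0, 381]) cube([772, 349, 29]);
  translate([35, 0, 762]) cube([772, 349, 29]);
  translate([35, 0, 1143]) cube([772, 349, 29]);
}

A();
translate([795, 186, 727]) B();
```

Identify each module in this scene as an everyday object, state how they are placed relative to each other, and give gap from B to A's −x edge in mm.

A is a table. B is a bookshelf. The bookshelf is on top of the table. The gap from the bookshelf to the table's −x edge is 795 mm.

The bookshelf's min-x is at 795; the table's min-x is 0; gap = 795 mm.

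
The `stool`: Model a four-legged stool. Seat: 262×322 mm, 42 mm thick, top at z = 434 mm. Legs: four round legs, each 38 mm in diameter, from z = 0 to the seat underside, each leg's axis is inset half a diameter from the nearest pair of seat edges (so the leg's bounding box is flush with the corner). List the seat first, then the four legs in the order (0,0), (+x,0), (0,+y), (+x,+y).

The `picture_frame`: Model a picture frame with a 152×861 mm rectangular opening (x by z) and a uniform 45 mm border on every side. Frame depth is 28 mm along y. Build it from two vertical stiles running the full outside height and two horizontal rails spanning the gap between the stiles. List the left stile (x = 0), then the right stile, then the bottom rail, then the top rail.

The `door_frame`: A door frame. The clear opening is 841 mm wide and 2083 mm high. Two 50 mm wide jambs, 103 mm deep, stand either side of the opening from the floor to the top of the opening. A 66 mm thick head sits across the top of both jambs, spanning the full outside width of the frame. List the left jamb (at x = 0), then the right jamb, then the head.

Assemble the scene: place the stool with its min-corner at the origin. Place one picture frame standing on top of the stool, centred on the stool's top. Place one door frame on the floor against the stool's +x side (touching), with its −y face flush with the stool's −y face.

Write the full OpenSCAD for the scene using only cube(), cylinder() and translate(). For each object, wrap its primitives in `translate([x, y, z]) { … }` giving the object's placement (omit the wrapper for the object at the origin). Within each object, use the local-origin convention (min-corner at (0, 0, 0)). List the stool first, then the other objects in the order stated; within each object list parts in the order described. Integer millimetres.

translate([0, 0, 392]) cube([262, 322, 42]);
translate([19, 19, 0]) cylinder(h = 392, r = 19);
translate([243, 19, 0]) cylinder(h = 392, r = 19);
translate([19, 303, 0]) cylinder(h = 392, r = 19);
translate([243, 303, 0]) cylinder(h = 392, r = 19);
translate([10, 147, 434]) {
  cube([45, 28, 951]);
  translate([197, 0, 0]) cube([45, 28, 951]);
  translate([45, 0, 0]) cube([152, 28, 45]);
  translate([45, 0, 906]) cube([152, 28, 45]);
}
translate([262, 0, 0]) {
  cube([50, 103, 2083]);
  translate([891, 0, 0]) cube([50, 103, 2083]);
  translate([0, 0, 2083]) cube([941, 103, 66]);
}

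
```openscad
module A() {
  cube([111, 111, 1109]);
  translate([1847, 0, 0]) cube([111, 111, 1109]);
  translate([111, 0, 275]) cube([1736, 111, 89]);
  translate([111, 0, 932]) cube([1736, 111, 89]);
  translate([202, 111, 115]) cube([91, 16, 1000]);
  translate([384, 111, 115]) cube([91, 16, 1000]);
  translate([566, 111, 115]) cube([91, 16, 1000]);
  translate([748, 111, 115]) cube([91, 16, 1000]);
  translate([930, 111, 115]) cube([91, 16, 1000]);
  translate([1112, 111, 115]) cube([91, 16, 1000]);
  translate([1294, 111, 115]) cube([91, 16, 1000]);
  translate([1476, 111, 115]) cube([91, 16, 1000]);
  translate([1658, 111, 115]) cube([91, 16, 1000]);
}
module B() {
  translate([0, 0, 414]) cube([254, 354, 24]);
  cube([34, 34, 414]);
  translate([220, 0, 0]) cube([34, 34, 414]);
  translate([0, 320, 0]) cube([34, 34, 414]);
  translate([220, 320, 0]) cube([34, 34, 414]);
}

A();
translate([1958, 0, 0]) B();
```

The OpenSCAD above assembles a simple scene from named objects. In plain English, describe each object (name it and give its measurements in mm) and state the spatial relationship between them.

A is a fence section. Two 111×111 mm posts, 1109 mm tall, stand on the floor with a clear span of 1736 mm between their inner faces. Two horizontal rails of 111×89 mm section span the gap between the posts with their undersides at z = 275 mm and z = 932 mm, flush with the posts' −y face. 9 pickets, each 91 mm wide, 16 mm thick and 1000 mm tall, are fixed to the +y face of the rails with their bottoms at z = 115 mm, evenly spaced across the span with equal gaps (rounded down to the nearest mm) at the −x end and between each pair — any rounding remainder accumulates at the +x end.

B is a four-legged stool. The seat is a 254×354×24 mm slab whose top surface is at z = 438 mm; four square legs, each 34×34 mm in cross-section, run from the floor (z = 0) to the underside of the seat, each flush with a corner of the seat.

The stool is against the fence section's +x side, with their −y faces flush.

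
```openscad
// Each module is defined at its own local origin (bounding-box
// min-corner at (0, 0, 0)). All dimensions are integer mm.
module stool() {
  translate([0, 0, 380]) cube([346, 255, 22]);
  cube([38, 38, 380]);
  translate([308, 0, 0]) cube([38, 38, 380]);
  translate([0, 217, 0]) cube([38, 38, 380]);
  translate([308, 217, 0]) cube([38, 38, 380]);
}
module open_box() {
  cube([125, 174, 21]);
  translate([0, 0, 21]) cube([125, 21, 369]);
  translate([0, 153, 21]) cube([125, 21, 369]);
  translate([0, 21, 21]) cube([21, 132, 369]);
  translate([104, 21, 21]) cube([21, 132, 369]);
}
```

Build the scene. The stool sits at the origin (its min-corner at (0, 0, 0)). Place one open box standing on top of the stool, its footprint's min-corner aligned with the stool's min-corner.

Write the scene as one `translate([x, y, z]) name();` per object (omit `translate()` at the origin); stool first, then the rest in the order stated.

stool();
translate([0, 0, 402]) open_box();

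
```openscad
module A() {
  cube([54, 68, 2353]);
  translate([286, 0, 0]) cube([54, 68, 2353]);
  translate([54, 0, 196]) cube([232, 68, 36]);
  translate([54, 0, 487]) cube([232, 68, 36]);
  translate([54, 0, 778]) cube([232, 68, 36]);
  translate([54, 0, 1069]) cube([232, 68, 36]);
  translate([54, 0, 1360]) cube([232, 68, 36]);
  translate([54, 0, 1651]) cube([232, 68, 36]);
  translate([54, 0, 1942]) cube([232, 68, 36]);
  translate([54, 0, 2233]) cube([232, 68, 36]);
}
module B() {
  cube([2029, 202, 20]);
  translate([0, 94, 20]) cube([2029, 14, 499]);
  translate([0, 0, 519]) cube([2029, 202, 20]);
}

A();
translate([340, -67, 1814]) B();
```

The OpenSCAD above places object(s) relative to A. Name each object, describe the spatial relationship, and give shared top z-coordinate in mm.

A is a ladder. B is an I-beam. The I-beam is beside the ladder with their tops flush at z = 2353. The shared top z-coordinate is 2353 mm.

Both tops at z = 2353 mm.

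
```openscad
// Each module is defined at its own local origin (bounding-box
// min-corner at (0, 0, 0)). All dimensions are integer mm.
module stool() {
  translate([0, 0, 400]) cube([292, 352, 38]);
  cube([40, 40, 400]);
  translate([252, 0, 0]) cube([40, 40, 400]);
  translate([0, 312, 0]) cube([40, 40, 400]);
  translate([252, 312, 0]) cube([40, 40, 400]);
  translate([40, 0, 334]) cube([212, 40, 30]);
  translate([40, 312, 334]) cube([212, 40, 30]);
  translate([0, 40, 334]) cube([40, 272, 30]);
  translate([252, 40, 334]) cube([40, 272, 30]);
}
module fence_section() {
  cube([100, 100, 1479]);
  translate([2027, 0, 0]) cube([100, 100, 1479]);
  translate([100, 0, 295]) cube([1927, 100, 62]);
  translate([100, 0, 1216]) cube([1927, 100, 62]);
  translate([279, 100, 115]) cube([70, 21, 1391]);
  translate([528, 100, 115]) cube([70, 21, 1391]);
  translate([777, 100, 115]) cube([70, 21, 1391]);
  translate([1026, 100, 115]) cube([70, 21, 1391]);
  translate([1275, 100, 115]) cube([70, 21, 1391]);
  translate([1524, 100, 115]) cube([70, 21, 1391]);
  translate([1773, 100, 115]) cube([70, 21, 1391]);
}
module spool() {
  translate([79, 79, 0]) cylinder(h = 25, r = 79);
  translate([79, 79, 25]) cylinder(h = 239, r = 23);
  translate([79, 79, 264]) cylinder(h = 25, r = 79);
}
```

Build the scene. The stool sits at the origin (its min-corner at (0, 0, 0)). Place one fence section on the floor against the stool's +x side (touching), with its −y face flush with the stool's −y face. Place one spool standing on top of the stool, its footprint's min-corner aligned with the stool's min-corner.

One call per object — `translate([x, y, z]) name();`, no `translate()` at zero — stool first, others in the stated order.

stool();
translate([292, 0, 0]) fence_section();
translate([0, 0, 438]) spool();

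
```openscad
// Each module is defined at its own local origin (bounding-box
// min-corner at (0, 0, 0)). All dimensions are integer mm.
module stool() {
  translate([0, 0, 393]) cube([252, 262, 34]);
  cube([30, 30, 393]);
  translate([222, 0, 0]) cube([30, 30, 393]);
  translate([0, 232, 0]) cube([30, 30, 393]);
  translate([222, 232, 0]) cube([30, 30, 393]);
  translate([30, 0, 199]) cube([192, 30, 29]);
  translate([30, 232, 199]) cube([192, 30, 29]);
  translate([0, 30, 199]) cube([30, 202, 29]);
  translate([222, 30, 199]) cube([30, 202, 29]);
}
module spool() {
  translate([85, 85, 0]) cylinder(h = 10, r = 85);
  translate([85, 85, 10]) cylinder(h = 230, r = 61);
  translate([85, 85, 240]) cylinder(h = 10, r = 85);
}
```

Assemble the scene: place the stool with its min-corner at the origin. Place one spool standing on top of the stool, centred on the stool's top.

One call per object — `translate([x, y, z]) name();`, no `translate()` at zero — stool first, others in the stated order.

stool();
translate([41, 46, 427]) spool();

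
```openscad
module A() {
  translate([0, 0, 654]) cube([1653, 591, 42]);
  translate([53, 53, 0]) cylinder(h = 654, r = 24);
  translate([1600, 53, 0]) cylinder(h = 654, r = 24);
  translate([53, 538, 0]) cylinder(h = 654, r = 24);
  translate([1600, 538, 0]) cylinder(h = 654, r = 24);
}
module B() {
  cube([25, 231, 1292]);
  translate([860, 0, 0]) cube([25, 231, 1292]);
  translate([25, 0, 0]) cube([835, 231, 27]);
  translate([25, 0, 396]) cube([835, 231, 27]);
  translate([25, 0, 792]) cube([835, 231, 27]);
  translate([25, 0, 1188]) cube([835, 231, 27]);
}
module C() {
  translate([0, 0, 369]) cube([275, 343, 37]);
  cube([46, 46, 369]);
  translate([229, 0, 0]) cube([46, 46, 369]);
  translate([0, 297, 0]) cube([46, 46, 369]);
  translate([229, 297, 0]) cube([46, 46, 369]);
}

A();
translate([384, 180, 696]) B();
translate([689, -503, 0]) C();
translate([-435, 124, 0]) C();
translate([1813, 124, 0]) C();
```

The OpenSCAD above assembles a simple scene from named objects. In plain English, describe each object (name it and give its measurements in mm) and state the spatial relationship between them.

A is a table with a 1653×591 mm rectangular top, 42 mm thick, top surface at z = 696 mm, supported by four round legs of 48 mm diameter, each leg's bounding box inset 29 mm from the nearest pair of top edges, running from the floor.

B is an open bookshelf. Two side panels, each 25 mm thick, 231 mm deep and 1292 mm tall, stand 885 mm apart (outside-to-outside). Between them sit 4 shelves, each 27 mm thick and 231 mm deep, spanning the full gap between the sides. The bottom shelf rests on the floor (its underside at z = 0) and the clear gap between one shelf's top and the next shelf's underside is 369 mm.

C is a simple wooden stool: a rectangular seat 275 mm (x) by 343 mm (y), 37 mm thick, top face at z = 406 mm, on four square legs, each 46×46 mm in cross-section. The legs rest on z = 0, each flush with a corner of the seat.

The bookshelf is on top of the table, centred. Three stools sit around the table at the −y, −x, +x sides.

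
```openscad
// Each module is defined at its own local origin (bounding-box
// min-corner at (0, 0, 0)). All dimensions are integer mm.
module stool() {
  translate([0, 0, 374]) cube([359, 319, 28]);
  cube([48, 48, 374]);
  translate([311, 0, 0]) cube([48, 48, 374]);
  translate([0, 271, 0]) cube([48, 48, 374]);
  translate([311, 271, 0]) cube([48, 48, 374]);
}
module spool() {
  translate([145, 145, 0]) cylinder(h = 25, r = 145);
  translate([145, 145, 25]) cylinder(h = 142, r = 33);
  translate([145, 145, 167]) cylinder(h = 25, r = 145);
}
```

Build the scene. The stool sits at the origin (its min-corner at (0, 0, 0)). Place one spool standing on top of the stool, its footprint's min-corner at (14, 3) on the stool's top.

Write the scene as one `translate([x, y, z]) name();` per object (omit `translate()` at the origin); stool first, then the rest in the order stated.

stool();
translate([14, 3, 402]) spool();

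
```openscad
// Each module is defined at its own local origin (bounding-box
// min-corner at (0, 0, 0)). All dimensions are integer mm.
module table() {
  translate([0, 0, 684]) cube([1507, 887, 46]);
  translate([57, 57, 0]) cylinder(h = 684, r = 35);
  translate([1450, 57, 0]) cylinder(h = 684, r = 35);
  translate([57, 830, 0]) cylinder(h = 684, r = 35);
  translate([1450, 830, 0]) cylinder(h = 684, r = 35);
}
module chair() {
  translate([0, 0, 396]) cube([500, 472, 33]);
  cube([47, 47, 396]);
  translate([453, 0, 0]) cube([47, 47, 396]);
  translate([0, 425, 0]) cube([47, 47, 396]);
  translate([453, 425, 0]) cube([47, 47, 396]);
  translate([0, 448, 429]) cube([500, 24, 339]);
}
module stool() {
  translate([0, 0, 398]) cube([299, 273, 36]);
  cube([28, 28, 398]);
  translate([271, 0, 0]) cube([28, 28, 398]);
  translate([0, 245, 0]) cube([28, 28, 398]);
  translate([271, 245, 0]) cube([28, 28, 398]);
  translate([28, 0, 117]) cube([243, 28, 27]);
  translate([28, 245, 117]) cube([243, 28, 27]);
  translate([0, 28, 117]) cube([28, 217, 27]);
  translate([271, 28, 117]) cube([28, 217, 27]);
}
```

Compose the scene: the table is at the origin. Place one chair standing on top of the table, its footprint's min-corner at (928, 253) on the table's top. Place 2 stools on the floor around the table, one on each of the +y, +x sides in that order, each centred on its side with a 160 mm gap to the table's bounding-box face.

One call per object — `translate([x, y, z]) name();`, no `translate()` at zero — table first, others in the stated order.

table();
translate([928, 253, 730]) chair();
translate([604, 1047, 0]) stool();
translate([1667, 307, 0]) stool();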